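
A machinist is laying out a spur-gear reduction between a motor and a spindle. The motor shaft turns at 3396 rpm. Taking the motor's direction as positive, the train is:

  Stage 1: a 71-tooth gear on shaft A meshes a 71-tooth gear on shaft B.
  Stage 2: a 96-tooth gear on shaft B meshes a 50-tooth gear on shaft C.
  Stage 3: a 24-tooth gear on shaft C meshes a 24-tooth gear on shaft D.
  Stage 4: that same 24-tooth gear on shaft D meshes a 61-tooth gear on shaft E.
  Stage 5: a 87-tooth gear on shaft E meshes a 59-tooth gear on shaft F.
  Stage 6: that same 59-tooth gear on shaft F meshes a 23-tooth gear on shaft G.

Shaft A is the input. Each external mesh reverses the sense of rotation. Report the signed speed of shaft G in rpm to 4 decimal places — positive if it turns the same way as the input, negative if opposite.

Stage 1 [71T→71T]: ω = 3396.0000×71/71 = 3396.0000 rpm, dir flips to −; running = −3396.0000
Stage 2 [96T→50T]: ω = 3396.0000×96/50 = 6520.3200 rpm, dir flips to +; running = +6520.3200
Stage 3 [24T→24T]: ω = 6520.3200×24/24 = 6520.3200 rpm, dir flips to −; running = −6520.3200
Stage 4 [24T→61T]: ω = 6520.3200×24/61 = 2565.3718 rpm, dir flips to +; running = +2565.3718
Stage 5 [87T→59T]: ω = 2565.3718×87/59 = 3782.8364 rpm, dir flips to −; running = −3782.8364
Stage 6 [59T→23T]: ω = 3782.8364×59/23 = 9703.7977 rpm, dir flips to +; running = +9703.7977

+9703.7977 rpm (same as input, |ω| = 9703.7977 rpm)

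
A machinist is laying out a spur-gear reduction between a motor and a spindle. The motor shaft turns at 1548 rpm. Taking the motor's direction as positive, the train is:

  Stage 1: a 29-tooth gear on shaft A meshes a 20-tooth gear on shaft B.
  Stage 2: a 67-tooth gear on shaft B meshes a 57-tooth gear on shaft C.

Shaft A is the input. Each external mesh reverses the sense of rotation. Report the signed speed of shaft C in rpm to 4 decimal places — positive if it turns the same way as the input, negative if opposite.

+2638.3895 rpm (same as input, |ω| = 2638.3895 rpm)

Stage 1 [29T→20T]: ω = 1548.0000×29/20 = 2244.6000 rpm, dir flips to −; running = −2244.6000
Stage 2 [67T→57T]: ω = 2244.6000×67/57 = 2638.3895 rpm, dir flips to +; running = +2638.3895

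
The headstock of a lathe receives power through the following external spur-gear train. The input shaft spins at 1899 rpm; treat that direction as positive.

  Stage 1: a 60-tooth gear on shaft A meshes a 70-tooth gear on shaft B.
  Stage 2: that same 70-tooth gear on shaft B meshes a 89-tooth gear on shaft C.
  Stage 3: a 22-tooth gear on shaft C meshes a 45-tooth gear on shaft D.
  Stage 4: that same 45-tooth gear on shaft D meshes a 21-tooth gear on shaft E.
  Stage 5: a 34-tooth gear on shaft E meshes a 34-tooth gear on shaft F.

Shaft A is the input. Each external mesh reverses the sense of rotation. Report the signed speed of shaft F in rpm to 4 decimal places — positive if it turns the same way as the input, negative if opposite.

Stage 1 [60T→70T]: ω = 1899.0000×60/70 = 1627.7143 rpm, dir flips to −; running = −1627.7143
Stage 2 [70T→89T]: ω = 1627.7143×70/89 = 1280.2247 rpm, dir flips to +; running = +1280.2247
Stage 3 [22T→45T]: ω = 1280.2247×22/45 = 625.8876 rpm, dir flips to −; running = −625.8876
Stage 4 [45T→21T]: ω = 625.8876×45/21 = 1341.1878 rpm, dir flips to +; running = +1341.1878
Stage 5 [34T→34T]: ω = 1341.1878×34/34 = 1341.1878 rpm, dir flips to −; running = −1341.1878

-1341.1878 rpm (opposite to input, |ω| = 1341.1878 rpm)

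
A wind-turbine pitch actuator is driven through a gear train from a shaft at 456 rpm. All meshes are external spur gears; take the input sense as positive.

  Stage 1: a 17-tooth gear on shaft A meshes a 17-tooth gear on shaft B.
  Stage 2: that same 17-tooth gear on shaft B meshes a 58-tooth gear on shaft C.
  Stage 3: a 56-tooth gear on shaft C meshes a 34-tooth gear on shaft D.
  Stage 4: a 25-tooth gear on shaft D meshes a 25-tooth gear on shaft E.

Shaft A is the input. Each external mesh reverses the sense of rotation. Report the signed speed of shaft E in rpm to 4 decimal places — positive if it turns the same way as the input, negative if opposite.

+220.1379 rpm (same as input, |ω| = 220.1379 rpm)

Stage 1 [17T→17T]: ω = 456.0000×17/17 = 456.0000 rpm, dir flips to −; running = −456.0000
Stage 2 [17T→58T]: ω = 456.0000×17/58 = 133.6552 rpm, dir flips to +; running = +133.6552
Stage 3 [56T→34T]: ω = 133.6552×56/34 = 220.1379 rpm, dir flips to −; running = −220.1379
Stage 4 [25T→25T]: ω = 220.1379×25/25 = 220.1379 rpm, dir flips to +; running = +220.1379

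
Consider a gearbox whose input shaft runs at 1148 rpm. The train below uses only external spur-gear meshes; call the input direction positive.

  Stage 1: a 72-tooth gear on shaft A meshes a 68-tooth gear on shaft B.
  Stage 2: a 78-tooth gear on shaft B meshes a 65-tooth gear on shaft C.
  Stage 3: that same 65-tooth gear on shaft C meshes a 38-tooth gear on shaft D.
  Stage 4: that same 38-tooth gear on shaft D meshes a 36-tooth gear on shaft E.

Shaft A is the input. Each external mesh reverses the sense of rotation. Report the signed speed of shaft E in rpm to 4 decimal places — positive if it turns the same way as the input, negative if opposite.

Stage 1 [72T→68T]: ω = 1148.0000×72/68 = 1215.5294 rpm, dir flips to −; running = −1215.5294
Stage 2 [78T→65T]: ω = 1215.5294×78/65 = 1458.6353 rpm, dir flips to +; running = +1458.6353
Stage 3 [65T→38T]: ω = 1458.6353×65/38 = 2495.0341 rpm, dir flips to −; running = −2495.0341
Stage 4 [38T→36T]: ω = 2495.0341×38/36 = 2633.6471 rpm, dir flips to +; running = +2633.6471

+2633.6471 rpm (same as input, |ω| = 2633.6471 rpm)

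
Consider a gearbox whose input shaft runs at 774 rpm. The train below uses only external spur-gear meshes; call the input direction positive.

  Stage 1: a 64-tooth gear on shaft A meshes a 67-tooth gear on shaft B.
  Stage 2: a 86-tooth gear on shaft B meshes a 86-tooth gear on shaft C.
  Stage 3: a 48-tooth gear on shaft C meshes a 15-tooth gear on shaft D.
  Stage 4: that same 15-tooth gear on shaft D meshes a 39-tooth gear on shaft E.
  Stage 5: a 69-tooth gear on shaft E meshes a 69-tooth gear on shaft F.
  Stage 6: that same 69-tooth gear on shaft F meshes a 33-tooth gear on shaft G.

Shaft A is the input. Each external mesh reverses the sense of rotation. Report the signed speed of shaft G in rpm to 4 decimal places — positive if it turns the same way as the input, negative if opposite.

Stage 1 [64T→67T]: ω = 774.0000×64/67 = 739.3433 rpm, dir flips to −; running = −739.3433
Stage 2 [86T→86T]: ω = 739.3433×86/86 = 739.3433 rpm, dir flips to +; running = +739.3433
Stage 3 [48T→15T]: ω = 739.3433×48/15 = 2365.8985 rpm, dir flips to −; running = −2365.8985
Stage 4 [15T→39T]: ω = 2365.8985×15/39 = 909.9610 rpm, dir flips to +; running = +909.9610
Stage 5 [69T→69T]: ω = 909.9610×69/69 = 909.9610 rpm, dir flips to −; running = −909.9610
Stage 6 [69T→33T]: ω = 909.9610×69/33 = 1902.6457 rpm, dir flips to +; running = +1902.6457

+1902.6457 rpm (same as input, |ω| = 1902.6457 rpm)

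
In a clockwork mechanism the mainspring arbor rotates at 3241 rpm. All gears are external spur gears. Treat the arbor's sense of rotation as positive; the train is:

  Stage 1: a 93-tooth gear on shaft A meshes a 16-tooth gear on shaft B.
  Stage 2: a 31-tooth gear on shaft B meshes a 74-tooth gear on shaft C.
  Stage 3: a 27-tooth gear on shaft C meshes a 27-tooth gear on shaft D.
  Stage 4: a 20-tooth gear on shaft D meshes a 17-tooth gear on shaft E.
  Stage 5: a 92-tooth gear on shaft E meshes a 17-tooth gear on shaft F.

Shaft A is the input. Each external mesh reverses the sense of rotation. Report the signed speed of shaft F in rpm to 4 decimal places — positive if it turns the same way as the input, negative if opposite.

-50244.8960 rpm (opposite to input, |ω| = 50244.8960 rpm)

Stage 1 [93T→16T]: ω = 3241.0000×93/16 = 18838.3125 rpm, dir flips to −; running = −18838.3125
Stage 2 [31T→74T]: ω = 18838.3125×31/74 = 7891.7255 rpm, dir flips to +; running = +7891.7255
Stage 3 [27T→27T]: ω = 7891.7255×27/27 = 7891.7255 rpm, dir flips to −; running = −7891.7255
Stage 4 [20T→17T]: ω = 7891.7255×20/17 = 9284.3829 rpm, dir flips to +; running = +9284.3829
Stage 5 [92T→17T]: ω = 9284.3829×92/17 = 50244.8960 rpm, dir flips to −; running = −50244.8960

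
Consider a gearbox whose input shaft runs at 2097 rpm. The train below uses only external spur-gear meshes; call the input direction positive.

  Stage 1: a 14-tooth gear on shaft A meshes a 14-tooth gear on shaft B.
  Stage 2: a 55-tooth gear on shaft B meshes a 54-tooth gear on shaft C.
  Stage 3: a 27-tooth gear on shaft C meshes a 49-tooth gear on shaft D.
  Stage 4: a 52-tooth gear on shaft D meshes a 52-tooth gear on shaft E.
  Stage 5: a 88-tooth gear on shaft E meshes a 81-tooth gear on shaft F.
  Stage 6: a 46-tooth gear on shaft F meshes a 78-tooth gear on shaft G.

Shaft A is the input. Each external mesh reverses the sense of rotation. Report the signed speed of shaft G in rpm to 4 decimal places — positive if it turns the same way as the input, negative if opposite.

Stage 1 [14T→14T]: ω = 2097.0000×14/14 = 2097.0000 rpm, dir flips to −; running = −2097.0000
Stage 2 [55T→54T]: ω = 2097.0000×55/54 = 2135.8333 rpm, dir flips to +; running = +2135.8333
Stage 3 [27T→49T]: ω = 2135.8333×27/49 = 1176.8878 rpm, dir flips to −; running = −1176.8878
Stage 4 [52T→52T]: ω = 1176.8878×52/52 = 1176.8878 rpm, dir flips to +; running = +1176.8878
Stage 5 [88T→81T]: ω = 1176.8878×88/81 = 1278.5941 rpm, dir flips to −; running = −1278.5941
Stage 6 [46T→78T]: ω = 1278.5941×46/78 = 754.0427 rpm, dir flips to +; running = +754.0427

+754.0427 rpm (same as input, |ω| = 754.0427 rpm)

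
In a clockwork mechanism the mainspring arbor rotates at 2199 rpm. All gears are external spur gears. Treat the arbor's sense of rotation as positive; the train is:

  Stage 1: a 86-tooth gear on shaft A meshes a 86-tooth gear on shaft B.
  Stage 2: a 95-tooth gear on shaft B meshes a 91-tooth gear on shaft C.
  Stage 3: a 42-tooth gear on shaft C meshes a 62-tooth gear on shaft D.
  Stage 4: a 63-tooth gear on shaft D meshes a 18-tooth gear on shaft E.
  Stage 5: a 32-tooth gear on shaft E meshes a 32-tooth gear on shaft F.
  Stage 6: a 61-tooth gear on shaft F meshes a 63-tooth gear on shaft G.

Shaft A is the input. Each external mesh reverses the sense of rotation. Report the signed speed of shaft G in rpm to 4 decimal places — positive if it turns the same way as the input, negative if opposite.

Stage 1 [86T→86T]: ω = 2199.0000×86/86 = 2199.0000 rpm, dir flips to −; running = −2199.0000
Stage 2 [95T→91T]: ω = 2199.0000×95/91 = 2295.6593 rpm, dir flips to +; running = +2295.6593
Stage 3 [42T→62T]: ω = 2295.6593×42/62 = 1555.1241 rpm, dir flips to −; running = −1555.1241
Stage 4 [63T→18T]: ω = 1555.1241×63/18 = 5442.9342 rpm, dir flips to +; running = +5442.9342
Stage 5 [32T→32T]: ω = 5442.9342×32/32 = 5442.9342 rpm, dir flips to −; running = −5442.9342
Stage 6 [61T→63T]: ω = 5442.9342×61/63 = 5270.1427 rpm, dir flips to +; running = +5270.1427

+5270.1427 rpm (same as input, |ω| = 5270.1427 rpm)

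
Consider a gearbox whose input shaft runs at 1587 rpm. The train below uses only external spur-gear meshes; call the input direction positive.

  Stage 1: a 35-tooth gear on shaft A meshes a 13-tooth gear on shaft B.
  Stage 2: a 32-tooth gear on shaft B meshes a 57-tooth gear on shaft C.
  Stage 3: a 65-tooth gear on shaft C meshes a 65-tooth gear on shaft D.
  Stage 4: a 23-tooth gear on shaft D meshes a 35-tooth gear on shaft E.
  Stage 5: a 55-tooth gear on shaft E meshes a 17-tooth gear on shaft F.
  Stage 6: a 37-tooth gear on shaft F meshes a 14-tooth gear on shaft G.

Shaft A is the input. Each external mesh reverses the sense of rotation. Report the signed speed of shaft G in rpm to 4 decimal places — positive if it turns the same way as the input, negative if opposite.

Stage 1 [35T→13T]: ω = 1587.0000×35/13 = 4272.6923 rpm, dir flips to −; running = −4272.6923
Stage 2 [32T→57T]: ω = 4272.6923×32/57 = 2398.7045 rpm, dir flips to +; running = +2398.7045
Stage 3 [65T→65T]: ω = 2398.7045×65/65 = 2398.7045 rpm, dir flips to −; running = −2398.7045
Stage 4 [23T→35T]: ω = 2398.7045×23/35 = 1576.2915 rpm, dir flips to +; running = +1576.2915
Stage 5 [55T→17T]: ω = 1576.2915×55/17 = 5099.7666 rpm, dir flips to −; running = −5099.7666
Stage 6 [37T→14T]: ω = 5099.7666×37/14 = 13477.9546 rpm, dir flips to +; running = +13477.9546

+13477.9546 rpm (same as input, |ω| = 13477.9546 rpm)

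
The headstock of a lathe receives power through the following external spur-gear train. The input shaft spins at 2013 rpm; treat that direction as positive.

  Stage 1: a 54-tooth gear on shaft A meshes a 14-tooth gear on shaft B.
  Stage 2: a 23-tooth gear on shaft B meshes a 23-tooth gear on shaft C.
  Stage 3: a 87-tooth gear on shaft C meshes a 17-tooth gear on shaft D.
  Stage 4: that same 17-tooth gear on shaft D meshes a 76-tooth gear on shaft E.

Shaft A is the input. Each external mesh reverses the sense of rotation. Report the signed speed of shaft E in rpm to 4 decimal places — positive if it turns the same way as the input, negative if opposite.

Stage 1 [54T→14T]: ω = 2013.0000×54/14 = 7764.4286 rpm, dir flips to −; running = −7764.4286
Stage 2 [23T→23T]: ω = 7764.4286×23/23 = 7764.4286 rpm, dir flips to +; running = +7764.4286
Stage 3 [87T→17T]: ω = 7764.4286×87/17 = 39735.6050 rpm, dir flips to −; running = −39735.6050
Stage 4 [17T→76T]: ω = 39735.6050×17/76 = 8888.2274 rpm, dir flips to +; running = +8888.2274

+8888.2274 rpm (same as input, |ω| = 8888.2274 rpm)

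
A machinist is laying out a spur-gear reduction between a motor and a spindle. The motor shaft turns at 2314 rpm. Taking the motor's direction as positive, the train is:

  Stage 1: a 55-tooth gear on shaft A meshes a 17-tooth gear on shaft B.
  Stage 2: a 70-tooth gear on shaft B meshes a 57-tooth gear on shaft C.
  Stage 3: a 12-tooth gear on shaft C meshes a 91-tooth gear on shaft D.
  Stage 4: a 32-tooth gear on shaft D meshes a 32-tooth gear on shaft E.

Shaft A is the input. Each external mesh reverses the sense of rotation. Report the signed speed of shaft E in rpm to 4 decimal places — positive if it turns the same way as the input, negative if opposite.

+1212.3839 rpm (same as input, |ω| = 1212.3839 rpm)

Stage 1 [55T→17T]: ω = 2314.0000×55/17 = 7486.4706 rpm, dir flips to −; running = −7486.4706
Stage 2 [70T→57T]: ω = 7486.4706×70/57 = 9193.9112 rpm, dir flips to +; running = +9193.9112
Stage 3 [12T→91T]: ω = 9193.9112×12/91 = 1212.3839 rpm, dir flips to −; running = −1212.3839
Stage 4 [32T→32T]: ω = 1212.3839×32/32 = 1212.3839 rpm, dir flips to +; running = +1212.3839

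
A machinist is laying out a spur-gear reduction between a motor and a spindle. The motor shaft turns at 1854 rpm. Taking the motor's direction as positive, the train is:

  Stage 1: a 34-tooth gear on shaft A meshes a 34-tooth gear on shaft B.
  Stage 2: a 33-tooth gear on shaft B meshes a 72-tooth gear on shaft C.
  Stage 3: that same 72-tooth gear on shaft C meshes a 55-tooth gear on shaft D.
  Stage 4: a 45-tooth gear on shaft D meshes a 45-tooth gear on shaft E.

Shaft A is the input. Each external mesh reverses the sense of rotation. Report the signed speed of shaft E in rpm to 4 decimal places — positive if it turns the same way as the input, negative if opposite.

+1112.4000 rpm (same as input, |ω| = 1112.4000 rpm)

Stage 1 [34T→34T]: ω = 1854.0000×34/34 = 1854.0000 rpm, dir flips to −; running = −1854.0000
Stage 2 [33T→72T]: ω = 1854.0000×33/72 = 849.7500 rpm, dir flips to +; running = +849.7500
Stage 3 [72T→55T]: ω = 849.7500×72/55 = 1112.4000 rpm, dir flips to −; running = −1112.4000
Stage 4 [45T→45T]: ω = 1112.4000×45/45 = 1112.4000 rpm, dir flips to +; running = +1112.4000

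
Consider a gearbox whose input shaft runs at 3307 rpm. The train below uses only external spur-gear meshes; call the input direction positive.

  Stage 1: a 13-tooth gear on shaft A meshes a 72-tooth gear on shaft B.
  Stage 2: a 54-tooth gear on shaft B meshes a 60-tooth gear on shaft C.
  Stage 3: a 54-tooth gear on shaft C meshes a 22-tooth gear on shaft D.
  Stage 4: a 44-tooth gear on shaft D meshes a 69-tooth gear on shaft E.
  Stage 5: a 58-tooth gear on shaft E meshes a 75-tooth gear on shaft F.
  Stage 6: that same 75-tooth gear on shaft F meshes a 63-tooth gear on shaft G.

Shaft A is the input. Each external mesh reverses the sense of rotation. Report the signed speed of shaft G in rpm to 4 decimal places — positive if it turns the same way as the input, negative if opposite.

Stage 1 [13T→72T]: ω = 3307.0000×13/72 = 597.0972 rpm, dir flips to −; running = −597.0972
Stage 2 [54T→60T]: ω = 597.0972×54/60 = 537.3875 rpm, dir flips to +; running = +537.3875
Stage 3 [54T→22T]: ω = 537.3875×54/22 = 1319.0420 rpm, dir flips to −; running = −1319.0420
Stage 4 [44T→69T]: ω = 1319.0420×44/69 = 841.1283 rpm, dir flips to +; running = +841.1283
Stage 5 [58T→75T]: ω = 841.1283×58/75 = 650.4725 rpm, dir flips to −; running = −650.4725
Stage 6 [75T→63T]: ω = 650.4725×75/63 = 774.3720 rpm, dir flips to +; running = +774.3720

+774.3720 rpm (same as input, |ω| = 774.3720 rpm)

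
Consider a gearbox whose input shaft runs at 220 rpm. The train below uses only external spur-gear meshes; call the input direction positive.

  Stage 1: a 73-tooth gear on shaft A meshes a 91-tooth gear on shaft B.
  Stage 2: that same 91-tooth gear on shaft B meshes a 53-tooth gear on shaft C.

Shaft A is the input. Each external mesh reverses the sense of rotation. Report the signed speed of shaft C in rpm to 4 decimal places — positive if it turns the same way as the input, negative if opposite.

Stage 1 [73T→91T]: ω = 220.0000×73/91 = 176.4835 rpm, dir flips to −; running = −176.4835
Stage 2 [91T→53T]: ω = 176.4835×91/53 = 303.0189 rpm, dir flips to +; running = +303.0189

+303.0189 rpm (same as input, |ω| = 303.0189 rpm)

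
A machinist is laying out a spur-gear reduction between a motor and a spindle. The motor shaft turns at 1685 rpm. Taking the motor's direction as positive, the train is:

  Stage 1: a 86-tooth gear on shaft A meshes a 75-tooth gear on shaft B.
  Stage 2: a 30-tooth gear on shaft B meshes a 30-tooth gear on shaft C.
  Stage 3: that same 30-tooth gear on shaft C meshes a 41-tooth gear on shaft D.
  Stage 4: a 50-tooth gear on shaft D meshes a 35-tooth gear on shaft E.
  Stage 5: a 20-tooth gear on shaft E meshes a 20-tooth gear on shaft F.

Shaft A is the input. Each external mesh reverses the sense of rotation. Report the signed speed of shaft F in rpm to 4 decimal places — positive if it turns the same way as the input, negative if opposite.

-2019.6516 rpm (opposite to input, |ω| = 2019.6516 rpm)

Stage 1 [86T→75T]: ω = 1685.0000×86/75 = 1932.1333 rpm, dir flips to −; running = −1932.1333
Stage 2 [30T→30T]: ω = 1932.1333×30/30 = 1932.1333 rpm, dir flips to +; running = +1932.1333
Stage 3 [30T→41T]: ω = 1932.1333×30/41 = 1413.7561 rpm, dir flips to −; running = −1413.7561
Stage 4 [50T→35T]: ω = 1413.7561×50/35 = 2019.6516 rpm, dir flips to +; running = +2019.6516
Stage 5 [20T→20T]: ω = 2019.6516×20/20 = 2019.6516 rpm, dir flips to −; running = −2019.6516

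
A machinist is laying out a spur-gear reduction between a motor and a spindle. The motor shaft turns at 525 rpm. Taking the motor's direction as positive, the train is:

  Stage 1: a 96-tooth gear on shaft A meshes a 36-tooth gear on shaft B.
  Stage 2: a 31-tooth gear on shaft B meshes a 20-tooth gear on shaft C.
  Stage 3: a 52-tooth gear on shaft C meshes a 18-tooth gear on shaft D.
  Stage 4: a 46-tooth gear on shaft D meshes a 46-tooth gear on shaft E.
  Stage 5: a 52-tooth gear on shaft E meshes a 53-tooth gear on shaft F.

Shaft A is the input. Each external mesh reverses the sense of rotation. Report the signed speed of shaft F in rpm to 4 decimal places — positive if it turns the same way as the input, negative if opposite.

Stage 1 [96T→36T]: ω = 525.0000×96/36 = 1400.0000 rpm, dir flips to −; running = −1400.0000
Stage 2 [31T→20T]: ω = 1400.0000×31/20 = 2170.0000 rpm, dir flips to +; running = +2170.0000
Stage 3 [52T→18T]: ω = 2170.0000×52/18 = 6268.8889 rpm, dir flips to −; running = −6268.8889
Stage 4 [46T→46T]: ω = 6268.8889×46/46 = 6268.8889 rpm, dir flips to +; running = +6268.8889
Stage 5 [52T→53T]: ω = 6268.8889×52/53 = 6150.6080 rpm, dir flips to −; running = −6150.6080

-6150.6080 rpm (opposite to input, |ω| = 6150.6080 rpm)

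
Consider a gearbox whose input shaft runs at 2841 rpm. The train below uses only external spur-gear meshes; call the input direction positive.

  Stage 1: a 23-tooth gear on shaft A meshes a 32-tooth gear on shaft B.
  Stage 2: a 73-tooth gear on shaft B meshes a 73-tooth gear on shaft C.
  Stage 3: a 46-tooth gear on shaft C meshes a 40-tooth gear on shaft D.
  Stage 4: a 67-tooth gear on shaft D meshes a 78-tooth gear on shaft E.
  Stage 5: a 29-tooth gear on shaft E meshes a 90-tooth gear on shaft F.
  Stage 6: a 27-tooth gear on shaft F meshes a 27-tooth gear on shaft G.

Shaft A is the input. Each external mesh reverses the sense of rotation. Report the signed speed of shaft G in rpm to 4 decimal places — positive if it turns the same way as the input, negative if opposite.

Stage 1 [23T→32T]: ω = 2841.0000×23/32 = 2041.9688 rpm, dir flips to −; running = −2041.9688
Stage 2 [73T→73T]: ω = 2041.9688×73/73 = 2041.9688 rpm, dir flips to +; running = +2041.9688
Stage 3 [46T→40T]: ω = 2041.9688×46/40 = 2348.2641 rpm, dir flips to −; running = −2348.2641
Stage 4 [67T→78T]: ω = 2348.2641×67/78 = 2017.0986 rpm, dir flips to +; running = +2017.0986
Stage 5 [29T→90T]: ω = 2017.0986×29/90 = 649.9540 rpm, dir flips to −; running = −649.9540
Stage 6 [27T→27T]: ω = 649.9540×27/27 = 649.9540 rpm, dir flips to +; running = +649.9540

+649.9540 rpm (same as input, |ω| = 649.9540 rpm)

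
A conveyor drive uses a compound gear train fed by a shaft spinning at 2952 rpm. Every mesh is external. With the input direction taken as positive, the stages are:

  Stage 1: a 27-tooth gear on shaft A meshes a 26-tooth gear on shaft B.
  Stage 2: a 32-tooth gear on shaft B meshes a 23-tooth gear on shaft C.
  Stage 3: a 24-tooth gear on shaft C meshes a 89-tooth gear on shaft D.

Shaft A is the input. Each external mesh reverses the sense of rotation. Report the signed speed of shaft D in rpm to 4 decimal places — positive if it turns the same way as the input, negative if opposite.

-1150.1385 rpm (opposite to input, |ω| = 1150.1385 rpm)

Stage 1 [27T→26T]: ω = 2952.0000×27/26 = 3065.5385 rpm, dir flips to −; running = −3065.5385
Stage 2 [32T→23T]: ω = 3065.5385×32/23 = 4265.0970 rpm, dir flips to +; running = +4265.0970
Stage 3 [24T→89T]: ω = 4265.0970×24/89 = 1150.1385 rpm, dir flips to −; running = −1150.1385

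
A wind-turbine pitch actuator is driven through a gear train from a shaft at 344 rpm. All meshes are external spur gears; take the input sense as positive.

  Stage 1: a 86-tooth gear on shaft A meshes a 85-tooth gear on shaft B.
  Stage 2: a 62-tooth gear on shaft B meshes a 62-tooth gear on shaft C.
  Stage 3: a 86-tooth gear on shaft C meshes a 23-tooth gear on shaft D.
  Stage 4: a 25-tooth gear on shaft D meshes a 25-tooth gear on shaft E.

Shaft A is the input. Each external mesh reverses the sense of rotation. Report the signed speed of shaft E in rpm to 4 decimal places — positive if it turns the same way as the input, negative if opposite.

+1301.3934 rpm (same as input, |ω| = 1301.3934 rpm)

Stage 1 [86T→85T]: ω = 344.0000×86/85 = 348.0471 rpm, dir flips to −; running = −348.0471
Stage 2 [62T→62T]: ω = 348.0471×62/62 = 348.0471 rpm, dir flips to +; running = +348.0471
Stage 3 [86T→23T]: ω = 348.0471×86/23 = 1301.3934 rpm, dir flips to −; running = −1301.3934
Stage 4 [25T→25T]: ω = 1301.3934×25/25 = 1301.3934 rpm, dir flips to +; running = +1301.3934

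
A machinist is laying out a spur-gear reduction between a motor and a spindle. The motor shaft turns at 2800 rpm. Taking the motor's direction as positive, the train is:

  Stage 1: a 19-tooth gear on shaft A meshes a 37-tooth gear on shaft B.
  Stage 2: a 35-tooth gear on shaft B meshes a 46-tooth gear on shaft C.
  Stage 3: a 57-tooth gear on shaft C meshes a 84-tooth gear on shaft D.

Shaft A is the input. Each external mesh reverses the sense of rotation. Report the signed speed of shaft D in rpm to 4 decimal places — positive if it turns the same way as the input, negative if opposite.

Stage 1 [19T→37T]: ω = 2800.0000×19/37 = 1437.8378 rpm, dir flips to −; running = −1437.8378
Stage 2 [35T→46T]: ω = 1437.8378×35/46 = 1094.0071 rpm, dir flips to +; running = +1094.0071
Stage 3 [57T→84T]: ω = 1094.0071×57/84 = 742.3619 rpm, dir flips to −; running = −742.3619

-742.3619 rpm (opposite to input, |ω| = 742.3619 rpm)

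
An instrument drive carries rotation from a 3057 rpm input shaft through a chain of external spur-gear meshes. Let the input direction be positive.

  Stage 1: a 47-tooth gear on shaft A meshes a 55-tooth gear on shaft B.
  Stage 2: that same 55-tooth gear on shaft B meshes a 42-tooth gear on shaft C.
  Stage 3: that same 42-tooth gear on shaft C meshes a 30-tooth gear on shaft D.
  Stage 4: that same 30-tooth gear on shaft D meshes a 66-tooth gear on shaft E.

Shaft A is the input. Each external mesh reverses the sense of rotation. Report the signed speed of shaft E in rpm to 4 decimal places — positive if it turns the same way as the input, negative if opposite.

+2176.9545 rpm (same as input, |ω| = 2176.9545 rpm)

Stage 1 [47T→55T]: ω = 3057.0000×47/55 = 2612.3455 rpm, dir flips to −; running = −2612.3455
Stage 2 [55T→42T]: ω = 2612.3455×55/42 = 3420.9286 rpm, dir flips to +; running = +3420.9286
Stage 3 [42T→30T]: ω = 3420.9286×42/30 = 4789.3000 rpm, dir flips to −; running = −4789.3000
Stage 4 [30T→66T]: ω = 4789.3000×30/66 = 2176.9545 rpm, dir flips to +; running = +2176.9545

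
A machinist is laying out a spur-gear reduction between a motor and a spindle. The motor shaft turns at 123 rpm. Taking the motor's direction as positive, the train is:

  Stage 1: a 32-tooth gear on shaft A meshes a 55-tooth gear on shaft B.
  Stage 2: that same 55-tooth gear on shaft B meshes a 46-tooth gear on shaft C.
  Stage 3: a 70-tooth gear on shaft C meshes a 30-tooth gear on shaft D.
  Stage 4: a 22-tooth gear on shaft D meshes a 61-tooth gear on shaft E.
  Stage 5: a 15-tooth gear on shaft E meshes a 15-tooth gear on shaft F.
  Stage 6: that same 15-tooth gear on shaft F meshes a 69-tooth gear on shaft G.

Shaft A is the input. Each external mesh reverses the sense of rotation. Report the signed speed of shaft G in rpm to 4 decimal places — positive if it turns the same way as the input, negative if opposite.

Stage 1 [32T→55T]: ω = 123.0000×32/55 = 71.5636 rpm, dir flips to −; running = −71.5636
Stage 2 [55T→46T]: ω = 71.5636×55/46 = 85.5652 rpm, dir flips to +; running = +85.5652
Stage 3 [70T→30T]: ω = 85.5652×70/30 = 199.6522 rpm, dir flips to −; running = −199.6522
Stage 4 [22T→61T]: ω = 199.6522×22/61 = 72.0057 rpm, dir flips to +; running = +72.0057
Stage 5 [15T→15T]: ω = 72.0057×15/15 = 72.0057 rpm, dir flips to −; running = −72.0057
Stage 6 [15T→69T]: ω = 72.0057×15/69 = 15.6534 rpm, dir flips to +; running = +15.6534

+15.6534 rpm (same as input, |ω| = 15.6534 rpm)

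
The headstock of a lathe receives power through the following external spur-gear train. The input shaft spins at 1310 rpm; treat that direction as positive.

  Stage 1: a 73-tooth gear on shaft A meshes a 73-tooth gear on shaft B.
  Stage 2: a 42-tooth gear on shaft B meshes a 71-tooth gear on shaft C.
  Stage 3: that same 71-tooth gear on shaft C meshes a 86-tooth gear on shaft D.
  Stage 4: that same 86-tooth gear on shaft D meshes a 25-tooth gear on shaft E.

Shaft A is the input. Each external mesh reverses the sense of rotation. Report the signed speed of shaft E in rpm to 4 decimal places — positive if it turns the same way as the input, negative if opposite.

Stage 1 [73T→73T]: ω = 1310.0000×73/73 = 1310.0000 rpm, dir flips to −; running = −1310.0000
Stage 2 [42T→71T]: ω = 1310.0000×42/71 = 774.9296 rpm, dir flips to +; running = +774.9296
Stage 3 [71T→86T]: ω = 774.9296×71/86 = 639.7674 rpm, dir flips to −; running = −639.7674
Stage 4 [86T→25T]: ω = 639.7674×86/25 = 2200.8000 rpm, dir flips to +; running = +2200.8000

+2200.8000 rpm (same as input, |ω| = 2200.8000 rpm)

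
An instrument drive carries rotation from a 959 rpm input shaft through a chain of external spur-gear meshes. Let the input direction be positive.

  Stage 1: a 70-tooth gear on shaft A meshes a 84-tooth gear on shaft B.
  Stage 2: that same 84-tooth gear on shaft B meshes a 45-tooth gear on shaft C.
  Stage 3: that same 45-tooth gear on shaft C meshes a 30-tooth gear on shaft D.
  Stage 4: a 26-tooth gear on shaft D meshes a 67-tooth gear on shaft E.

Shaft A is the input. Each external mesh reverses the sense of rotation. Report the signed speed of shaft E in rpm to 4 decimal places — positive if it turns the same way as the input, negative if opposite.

Stage 1 [70T→84T]: ω = 959.0000×70/84 = 799.1667 rpm, dir flips to −; running = −799.1667
Stage 2 [84T→45T]: ω = 799.1667×84/45 = 1491.7778 rpm, dir flips to +; running = +1491.7778
Stage 3 [45T→30T]: ω = 1491.7778×45/30 = 2237.6667 rpm, dir flips to −; running = −2237.6667
Stage 4 [26T→67T]: ω = 2237.6667×26/67 = 868.3483 rpm, dir flips to +; running = +868.3483

+868.3483 rpm (same as input, |ω| = 868.3483 rpm)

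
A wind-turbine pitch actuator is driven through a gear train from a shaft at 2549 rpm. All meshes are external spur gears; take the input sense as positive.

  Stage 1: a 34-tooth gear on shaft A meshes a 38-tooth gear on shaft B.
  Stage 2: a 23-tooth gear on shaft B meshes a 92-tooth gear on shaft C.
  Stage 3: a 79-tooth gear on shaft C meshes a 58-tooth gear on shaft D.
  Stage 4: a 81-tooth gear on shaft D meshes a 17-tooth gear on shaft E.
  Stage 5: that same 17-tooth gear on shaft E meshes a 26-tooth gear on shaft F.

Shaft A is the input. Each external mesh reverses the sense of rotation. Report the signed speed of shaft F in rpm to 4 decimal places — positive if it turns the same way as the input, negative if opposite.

Stage 1 [34T→38T]: ω = 2549.0000×34/38 = 2280.6842 rpm, dir flips to −; running = −2280.6842
Stage 2 [23T→92T]: ω = 2280.6842×23/92 = 570.1711 rpm, dir flips to +; running = +570.1711
Stage 3 [79T→58T]: ω = 570.1711×79/58 = 776.6123 rpm, dir flips to −; running = −776.6123
Stage 4 [81T→17T]: ω = 776.6123×81/17 = 3700.3292 rpm, dir flips to +; running = +3700.3292
Stage 5 [17T→26T]: ω = 3700.3292×17/26 = 2419.4460 rpm, dir flips to −; running = −2419.4460

-2419.4460 rpm (opposite to input, |ω| = 2419.4460 rpm)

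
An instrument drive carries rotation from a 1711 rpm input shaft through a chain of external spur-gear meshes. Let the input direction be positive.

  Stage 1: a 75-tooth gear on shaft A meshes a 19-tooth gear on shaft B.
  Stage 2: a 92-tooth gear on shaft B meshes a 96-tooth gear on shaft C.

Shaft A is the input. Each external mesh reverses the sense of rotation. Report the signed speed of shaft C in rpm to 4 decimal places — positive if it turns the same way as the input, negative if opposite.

Stage 1 [75T→19T]: ω = 1711.0000×75/19 = 6753.9474 rpm, dir flips to −; running = −6753.9474
Stage 2 [92T→96T]: ω = 6753.9474×92/96 = 6472.5329 rpm, dir flips to +; running = +6472.5329

+6472.5329 rpm (same as input, |ω| = 6472.5329 rpm)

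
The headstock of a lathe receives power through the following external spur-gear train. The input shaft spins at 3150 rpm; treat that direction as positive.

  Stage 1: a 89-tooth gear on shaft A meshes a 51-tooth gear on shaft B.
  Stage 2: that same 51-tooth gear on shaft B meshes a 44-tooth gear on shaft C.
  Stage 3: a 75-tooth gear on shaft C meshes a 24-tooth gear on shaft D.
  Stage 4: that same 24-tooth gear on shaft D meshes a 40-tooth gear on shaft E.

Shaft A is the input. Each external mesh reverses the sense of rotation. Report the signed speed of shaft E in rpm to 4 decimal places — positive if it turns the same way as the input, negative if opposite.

Stage 1 [89T→51T]: ω = 3150.0000×89/51 = 5497.0588 rpm, dir flips to −; running = −5497.0588
Stage 2 [51T→44T]: ω = 5497.0588×51/44 = 6371.5909 rpm, dir flips to +; running = +6371.5909
Stage 3 [75T→24T]: ω = 6371.5909×75/24 = 19911.2216 rpm, dir flips to −; running = −19911.2216
Stage 4 [24T→40T]: ω = 19911.2216×24/40 = 11946.7330 rpm, dir flips to +; running = +11946.7330

+11946.7330 rpm (same as input, |ω| = 11946.7330 rpm)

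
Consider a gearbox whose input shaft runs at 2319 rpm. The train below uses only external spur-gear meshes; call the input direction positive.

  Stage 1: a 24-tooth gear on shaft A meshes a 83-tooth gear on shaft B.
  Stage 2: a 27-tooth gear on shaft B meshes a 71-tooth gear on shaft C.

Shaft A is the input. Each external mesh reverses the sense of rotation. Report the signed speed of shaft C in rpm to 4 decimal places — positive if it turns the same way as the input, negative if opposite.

Stage 1 [24T→83T]: ω = 2319.0000×24/83 = 670.5542 rpm, dir flips to −; running = −670.5542
Stage 2 [27T→71T]: ω = 670.5542×27/71 = 254.9995 rpm, dir flips to +; running = +254.9995

+254.9995 rpm (same as input, |ω| = 254.9995 rpm)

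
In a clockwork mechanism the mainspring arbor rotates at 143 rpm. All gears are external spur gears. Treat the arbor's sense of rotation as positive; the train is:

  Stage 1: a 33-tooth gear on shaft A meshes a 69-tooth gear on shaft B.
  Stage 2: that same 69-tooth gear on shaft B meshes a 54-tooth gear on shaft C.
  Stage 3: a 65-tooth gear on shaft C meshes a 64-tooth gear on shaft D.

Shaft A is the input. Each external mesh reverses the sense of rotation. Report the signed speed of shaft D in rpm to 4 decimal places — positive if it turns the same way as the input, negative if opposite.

-88.7543 rpm (opposite to input, |ω| = 88.7543 rpm)

Stage 1 [33T→69T]: ω = 143.0000×33/69 = 68.3913 rpm, dir flips to −; running = −68.3913
Stage 2 [69T→54T]: ω = 68.3913×69/54 = 87.3889 rpm, dir flips to +; running = +87.3889
Stage 3 [65T→64T]: ω = 87.3889×65/64 = 88.7543 rpm, dir flips to −; running = −88.7543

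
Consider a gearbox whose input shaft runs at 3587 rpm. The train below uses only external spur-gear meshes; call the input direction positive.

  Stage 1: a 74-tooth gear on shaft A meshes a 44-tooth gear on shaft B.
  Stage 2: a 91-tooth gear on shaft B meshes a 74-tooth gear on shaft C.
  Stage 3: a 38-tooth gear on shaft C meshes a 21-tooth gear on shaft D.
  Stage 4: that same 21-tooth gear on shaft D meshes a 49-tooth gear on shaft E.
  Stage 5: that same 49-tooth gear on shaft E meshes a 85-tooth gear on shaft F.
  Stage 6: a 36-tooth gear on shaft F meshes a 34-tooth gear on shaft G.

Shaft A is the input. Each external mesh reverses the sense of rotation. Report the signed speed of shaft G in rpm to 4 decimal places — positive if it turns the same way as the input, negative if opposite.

Stage 1 [74T→44T]: ω = 3587.0000×74/44 = 6032.6818 rpm, dir flips to −; running = −6032.6818
Stage 2 [91T→74T]: ω = 6032.6818×91/74 = 7418.5682 rpm, dir flips to +; running = +7418.5682
Stage 3 [38T→21T]: ω = 7418.5682×38/21 = 13424.0758 rpm, dir flips to −; running = −13424.0758
Stage 4 [21T→49T]: ω = 13424.0758×21/49 = 5753.1753 rpm, dir flips to +; running = +5753.1753
Stage 5 [49T→85T]: ω = 5753.1753×49/85 = 3316.5364 rpm, dir flips to −; running = −3316.5364
Stage 6 [36T→34T]: ω = 3316.5364×36/34 = 3511.6267 rpm, dir flips to +; running = +3511.6267

+3511.6267 rpm (same as input, |ω| = 3511.6267 rpm)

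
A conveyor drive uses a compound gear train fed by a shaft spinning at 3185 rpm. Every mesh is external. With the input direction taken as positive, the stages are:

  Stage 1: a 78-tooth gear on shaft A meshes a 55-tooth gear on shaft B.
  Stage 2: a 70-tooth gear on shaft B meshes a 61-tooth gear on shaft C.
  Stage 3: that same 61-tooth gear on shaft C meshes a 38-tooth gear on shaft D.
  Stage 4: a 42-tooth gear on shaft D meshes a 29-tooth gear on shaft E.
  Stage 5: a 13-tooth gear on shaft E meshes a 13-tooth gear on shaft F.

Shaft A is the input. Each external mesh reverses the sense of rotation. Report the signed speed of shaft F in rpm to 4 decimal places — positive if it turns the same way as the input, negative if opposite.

Stage 1 [78T→55T]: ω = 3185.0000×78/55 = 4516.9091 rpm, dir flips to −; running = −4516.9091
Stage 2 [70T→61T]: ω = 4516.9091×70/61 = 5183.3383 rpm, dir flips to +; running = +5183.3383
Stage 3 [61T→38T]: ω = 5183.3383×61/38 = 8320.6220 rpm, dir flips to −; running = −8320.6220
Stage 4 [42T→29T]: ω = 8320.6220×42/29 = 12050.5560 rpm, dir flips to +; running = +12050.5560
Stage 5 [13T→13T]: ω = 12050.5560×13/13 = 12050.5560 rpm, dir flips to −; running = −12050.5560

-12050.5560 rpm (opposite to input, |ω| = 12050.5560 rpm)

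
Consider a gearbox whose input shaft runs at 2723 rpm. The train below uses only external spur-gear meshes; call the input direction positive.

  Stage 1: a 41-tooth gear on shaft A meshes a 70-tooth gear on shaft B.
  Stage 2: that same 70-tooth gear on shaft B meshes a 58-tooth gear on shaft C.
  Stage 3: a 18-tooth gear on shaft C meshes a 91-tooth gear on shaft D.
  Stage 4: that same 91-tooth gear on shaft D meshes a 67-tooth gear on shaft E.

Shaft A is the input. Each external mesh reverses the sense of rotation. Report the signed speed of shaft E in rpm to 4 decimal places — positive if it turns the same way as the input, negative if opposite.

Stage 1 [41T→70T]: ω = 2723.0000×41/70 = 1594.9000 rpm, dir flips to −; running = −1594.9000
Stage 2 [70T→58T]: ω = 1594.9000×70/58 = 1924.8793 rpm, dir flips to +; running = +1924.8793
Stage 3 [18T→91T]: ω = 1924.8793×18/91 = 380.7454 rpm, dir flips to −; running = −380.7454
Stage 4 [91T→67T]: ω = 380.7454×91/67 = 517.1318 rpm, dir flips to +; running = +517.1318

+517.1318 rpm (same as input, |ω| = 517.1318 rpm)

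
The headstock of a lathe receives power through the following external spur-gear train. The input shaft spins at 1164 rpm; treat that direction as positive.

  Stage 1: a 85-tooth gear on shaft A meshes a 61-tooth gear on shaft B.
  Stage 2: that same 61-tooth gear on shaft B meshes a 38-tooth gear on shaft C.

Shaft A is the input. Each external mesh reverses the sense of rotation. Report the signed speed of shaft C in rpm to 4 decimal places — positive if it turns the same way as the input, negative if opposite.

+2603.6842 rpm (same as input, |ω| = 2603.6842 rpm)

Stage 1 [85T→61T]: ω = 1164.0000×85/61 = 1621.9672 rpm, dir flips to −; running = −1621.9672
Stage 2 [61T→38T]: ω = 1621.9672×61/38 = 2603.6842 rpm, dir flips to +; running = +2603.6842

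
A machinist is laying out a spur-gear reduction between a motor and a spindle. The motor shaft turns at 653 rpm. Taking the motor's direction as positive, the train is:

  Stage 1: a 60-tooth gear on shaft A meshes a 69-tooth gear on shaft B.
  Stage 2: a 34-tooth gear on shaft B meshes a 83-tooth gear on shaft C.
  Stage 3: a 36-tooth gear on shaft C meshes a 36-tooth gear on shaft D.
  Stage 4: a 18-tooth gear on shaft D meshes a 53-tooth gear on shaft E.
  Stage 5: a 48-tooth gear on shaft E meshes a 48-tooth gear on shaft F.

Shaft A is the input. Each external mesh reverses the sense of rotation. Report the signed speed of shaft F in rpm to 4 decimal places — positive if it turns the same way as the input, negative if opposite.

-78.9974 rpm (opposite to input, |ω| = 78.9974 rpm)

Stage 1 [60T→69T]: ω = 653.0000×60/69 = 567.8261 rpm, dir flips to −; running = −567.8261
Stage 2 [34T→83T]: ω = 567.8261×34/83 = 232.6035 rpm, dir flips to +; running = +232.6035
Stage 3 [36T→36T]: ω = 232.6035×36/36 = 232.6035 rpm, dir flips to −; running = −232.6035
Stage 4 [18T→53T]: ω = 232.6035×18/53 = 78.9974 rpm, dir flips to +; running = +78.9974
Stage 5 [48T→48T]: ω = 78.9974×48/48 = 78.9974 rpm, dir flips to −; running = −78.9974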